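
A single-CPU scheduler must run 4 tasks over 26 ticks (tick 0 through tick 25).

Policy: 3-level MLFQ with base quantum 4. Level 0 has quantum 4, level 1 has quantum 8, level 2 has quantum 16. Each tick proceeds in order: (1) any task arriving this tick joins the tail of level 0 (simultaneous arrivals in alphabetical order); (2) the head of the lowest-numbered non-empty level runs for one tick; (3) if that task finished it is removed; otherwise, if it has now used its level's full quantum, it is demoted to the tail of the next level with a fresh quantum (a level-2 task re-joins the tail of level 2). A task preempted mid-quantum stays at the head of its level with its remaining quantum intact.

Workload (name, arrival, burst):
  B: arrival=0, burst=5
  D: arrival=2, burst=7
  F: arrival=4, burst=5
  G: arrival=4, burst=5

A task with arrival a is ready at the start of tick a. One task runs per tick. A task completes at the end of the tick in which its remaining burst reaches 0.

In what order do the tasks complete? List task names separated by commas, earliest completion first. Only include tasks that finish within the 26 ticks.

t=0: L0/L1/L2 = B/-/- → run B
t=1: L0/L1/L2 = B/-/- → run B
t=2: L0/L1/L2 = BD/-/- → run B
t=3: L0/L1/L2 = BD/-/- → run B
t=4: L0/L1/L2 = DFG/B/- → run D
t=5: L0/L1/L2 = DFG/B/- → run D
t=6: L0/L1/L2 = DFG/B/- → run D
t=7: L0/L1/L2 = DFG/B/- → run D
t=8: L0/L1/L2 = FG/BD/- → run F
t=9: L0/L1/L2 = FG/BD/- → run F
t=10: L0/L1/L2 = FG/BD/- → run F
t=11: L0/L1/L2 = FG/BD/- → run F
t=12: L0/L1/L2 = G/BDF/- → run G
t=13: L0/L1/L2 = G/BDF/- → run G
t=14: L0/L1/L2 = G/BDF/- → run G
t=15: L0/L1/L2 = G/BDF/- → run G
t=16: L0/L1/L2 = -/BDFG/- → run B
t=17: L0/L1/L2 = -/DFG/- → run D
t=18: L0/L1/L2 = -/DFG/- → run D
t=19: L0/L1/L2 = -/DFG/- → run D
t=20: L0/L1/L2 = -/FG/- → run F
t=21: L0/L1/L2 = -/G/- → run G
t=22: (idle)
t=23: (idle)
t=24: (idle)
t=25: (idle)

completion order = B, D, F, G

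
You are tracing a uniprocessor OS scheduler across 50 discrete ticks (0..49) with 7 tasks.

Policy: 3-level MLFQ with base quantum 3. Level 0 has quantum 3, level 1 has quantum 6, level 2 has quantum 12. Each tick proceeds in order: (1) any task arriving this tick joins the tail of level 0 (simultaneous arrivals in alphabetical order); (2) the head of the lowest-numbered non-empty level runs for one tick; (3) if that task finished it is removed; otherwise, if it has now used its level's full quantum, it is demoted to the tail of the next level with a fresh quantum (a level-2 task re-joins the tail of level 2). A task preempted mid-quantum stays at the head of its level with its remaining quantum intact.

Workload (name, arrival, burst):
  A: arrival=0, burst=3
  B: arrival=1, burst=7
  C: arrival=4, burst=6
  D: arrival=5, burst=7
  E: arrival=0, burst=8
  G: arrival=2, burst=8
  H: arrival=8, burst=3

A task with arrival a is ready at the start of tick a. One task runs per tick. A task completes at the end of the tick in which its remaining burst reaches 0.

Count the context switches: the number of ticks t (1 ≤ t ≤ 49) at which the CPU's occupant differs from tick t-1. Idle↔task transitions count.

context switches = 12

t=0: L0/L1/L2 = AE/-/- → run A
t=1: L0/L1/L2 = AEB/-/- → run A
t=2: L0/L1/L2 = AEBG/-/- → run A
t=3: L0/L1/L2 = EBG/-/- → run E
t=4: L0/L1/L2 = EBGC/-/- → run E
t=5: L0/L1/L2 = EBGCD/-/- → run E
t=6: L0/L1/L2 = BGCD/E/- → run B
t=7: L0/L1/L2 = BGCD/E/- → run B
t=8: L0/L1/L2 = BGCDH/E/- → run B
t=9: L0/L1/L2 = GCDH/EB/- → run G
t=10: L0/L1/L2 = GCDH/EB/- → run G
t=11: L0/L1/L2 = GCDH/EB/- → run G
t=12: L0/L1/L2 = CDH/EBG/- → run C
t=13: L0/L1/L2 = CDH/EBG/- → run C
t=14: L0/L1/L2 = CDH/EBG/- → run C
t=15: L0/L1/L2 = DH/EBGC/- → run D
t=16: L0/L1/L2 = DH/EBGC/- → run D
t=17: L0/L1/L2 = DH/EBGC/- → run D
t=18: L0/L1/L2 = H/EBGCD/- → run H
t=19: L0/L1/L2 = H/EBGCD/- → run H
t=20: L0/L1/L2 = H/EBGCD/- → run H
t=21: L0/L1/L2 = -/EBGCD/- → run E
t=22: L0/L1/L2 = -/EBGCD/- → run E
t=23: L0/L1/L2 = -/EBGCD/- → run E
t=24: L0/L1/L2 = -/EBGCD/- → run E
t=25: L0/L1/L2 = -/EBGCD/- → run E
t=26: L0/L1/L2 = -/BGCD/- → run B
t=27: L0/L1/L2 = -/BGCD/- → run B
t=28: L0/L1/L2 = -/BGCD/- → run B
t=29: L0/L1/L2 = -/BGCD/- → run B
t=30: L0/L1/L2 = -/GCD/- → run G
t=31: L0/L1/L2 = -/GCD/- → run G
t=32: L0/L1/L2 = -/GCD/- → run G
t=33: L0/L1/L2 = -/GCD/- → run G
t=34: L0/L1/L2 = -/GCD/- → run G
t=35: L0/L1/L2 = -/CD/- → run C
t=36: L0/L1/L2 = -/CD/- → run C
t=37: L0/L1/L2 = -/CD/- → run C
t=38: L0/L1/L2 = -/D/- → run D
t=39: L0/L1/L2 = -/D/- → run D
t=40: L0/L1/L2 = -/D/- → run D
t=41: L0/L1/L2 = -/D/- → run D
t=42: (idle)
t=43: (idle)
t=44: (idle)
t=45: (idle)
t=46: (idle)
t=47: (idle)
t=48: (idle)
t=49: (idle)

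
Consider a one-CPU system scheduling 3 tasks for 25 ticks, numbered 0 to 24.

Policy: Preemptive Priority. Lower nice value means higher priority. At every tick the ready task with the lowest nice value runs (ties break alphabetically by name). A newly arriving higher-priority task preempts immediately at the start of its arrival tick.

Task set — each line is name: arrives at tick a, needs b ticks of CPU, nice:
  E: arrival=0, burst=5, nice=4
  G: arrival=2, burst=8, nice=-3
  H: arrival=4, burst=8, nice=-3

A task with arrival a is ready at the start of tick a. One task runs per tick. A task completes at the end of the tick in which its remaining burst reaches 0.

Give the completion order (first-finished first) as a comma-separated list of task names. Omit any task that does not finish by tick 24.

t=0: ready={E} → run E
t=1: ready={E} → run E
t=2: ready={E,G} → run G
t=3: ready={E,G} → run G
t=4: ready={E,G,H} → run G
t=5: ready={E,G,H} → run G
t=6: ready={E,G,H} → run G
t=7: ready={E,G,H} → run G
t=8: ready={E,G,H} → run G
t=9: ready={E,G,H} → run G
t=10: ready={E,H} → run H
t=11: ready={E,H} → run H
t=12: ready={E,H} → run H
t=13: ready={E,H} → run H
t=14: ready={E,H} → run H
t=15: ready={E,H} → run H
t=16: ready={E,H} → run H
t=17: ready={E,H} → run H
t=18: ready={E} → run E
t=19: ready={E} → run E
t=20: ready={E} → run E
t=21: (idle)
t=22: (idle)
t=23: (idle)
t=24: (idle)

completion order = G, H, E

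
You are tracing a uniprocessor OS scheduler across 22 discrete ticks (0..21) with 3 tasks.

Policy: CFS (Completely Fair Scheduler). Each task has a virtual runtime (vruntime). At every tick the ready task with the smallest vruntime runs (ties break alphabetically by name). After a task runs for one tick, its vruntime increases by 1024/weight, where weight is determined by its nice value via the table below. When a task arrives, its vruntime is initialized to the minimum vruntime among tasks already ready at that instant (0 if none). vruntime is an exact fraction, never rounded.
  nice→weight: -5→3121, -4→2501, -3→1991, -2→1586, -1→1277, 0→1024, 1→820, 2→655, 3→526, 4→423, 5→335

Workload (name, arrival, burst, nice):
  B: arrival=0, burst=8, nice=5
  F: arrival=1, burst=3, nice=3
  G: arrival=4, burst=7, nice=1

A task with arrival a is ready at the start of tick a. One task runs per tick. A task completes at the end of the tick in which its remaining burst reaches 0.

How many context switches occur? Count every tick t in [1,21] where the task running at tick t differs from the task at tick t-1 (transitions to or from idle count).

t=0: vr[B=0] → run B
t=1: vr[B=1024/335 F=1024/335] → run B
t=2: vr[B=2048/335 F=1024/335] → run F
t=3: vr[B=2048/335 F=440832/88105] → run F
t=4: vr[B=2048/335 F=612352/88105 G=2048/335] → run B
t=5: vr[B=3072/335 F=612352/88105 G=2048/335] → run G
t=6: vr[B=3072/335 F=612352/88105 G=20224/2747] → run F
t=7: vr[B=3072/335 G=20224/2747] → run G
t=8: vr[B=3072/335 G=118272/13735] → run G
t=9: vr[B=3072/335 G=135424/13735] → run B
t=10: vr[B=4096/335 G=135424/13735] → run G
t=11: vr[B=4096/335 G=152576/13735] → run G
t=12: vr[B=4096/335 G=169728/13735] → run B
t=13: vr[B=1024/67 G=169728/13735] → run G
t=14: vr[B=1024/67 G=37376/2747] → run G
t=15: vr[B=1024/67] → run B
t=16: vr[B=6144/335] → run B
t=17: vr[B=7168/335] → run B
t=18: (idle)
t=19: (idle)
t=20: (idle)
t=21: (idle)

context switches = 11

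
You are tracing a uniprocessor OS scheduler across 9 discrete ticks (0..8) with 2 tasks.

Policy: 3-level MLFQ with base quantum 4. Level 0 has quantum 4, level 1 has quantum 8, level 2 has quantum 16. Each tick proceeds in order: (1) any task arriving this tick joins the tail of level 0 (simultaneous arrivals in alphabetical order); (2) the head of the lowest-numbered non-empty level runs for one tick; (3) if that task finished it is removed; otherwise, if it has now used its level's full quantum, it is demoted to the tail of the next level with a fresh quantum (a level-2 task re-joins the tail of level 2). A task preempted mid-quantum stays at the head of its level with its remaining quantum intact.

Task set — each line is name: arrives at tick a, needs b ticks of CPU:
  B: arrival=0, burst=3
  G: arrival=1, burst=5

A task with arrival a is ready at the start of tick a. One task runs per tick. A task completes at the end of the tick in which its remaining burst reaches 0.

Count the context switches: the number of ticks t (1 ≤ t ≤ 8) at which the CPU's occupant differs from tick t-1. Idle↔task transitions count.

t=0: L0/L1/L2 = B/-/- → run B
t=1: L0/L1/L2 = BG/-/- → run B
t=2: L0/L1/L2 = BG/-/- → run B
t=3: L0/L1/L2 = G/-/- → run G
t=4: L0/L1/L2 = G/-/- → run G
t=5: L0/L1/L2 = G/-/- → run G
t=6: L0/L1/L2 = G/-/- → run G
t=7: L0/L1/L2 = -/G/- → run G
t=8: (idle)

context switches = 2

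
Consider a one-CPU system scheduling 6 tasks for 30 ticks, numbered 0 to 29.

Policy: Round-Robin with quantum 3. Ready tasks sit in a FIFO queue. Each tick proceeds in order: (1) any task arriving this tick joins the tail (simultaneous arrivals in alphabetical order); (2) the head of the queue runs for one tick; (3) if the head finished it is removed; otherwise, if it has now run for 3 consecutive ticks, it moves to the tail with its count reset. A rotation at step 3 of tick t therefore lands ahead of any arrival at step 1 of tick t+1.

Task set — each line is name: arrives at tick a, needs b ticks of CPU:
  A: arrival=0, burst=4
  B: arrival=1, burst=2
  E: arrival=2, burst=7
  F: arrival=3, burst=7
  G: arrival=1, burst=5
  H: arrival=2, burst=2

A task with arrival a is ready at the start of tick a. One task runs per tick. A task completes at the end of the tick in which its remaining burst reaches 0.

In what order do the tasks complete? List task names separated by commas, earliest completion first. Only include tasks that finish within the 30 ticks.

completion order = B, H, A, G, E, F

t=0: queue=[A] q_used=0 → run A
t=1: queue=[A,B,G] q_used=1 → run A
t=2: queue=[A,B,G,E,H] q_used=2 → run A
t=3: queue=[B,G,E,H,A,F] q_used=0 → run B
t=4: queue=[B,G,E,H,A,F] q_used=1 → run B
t=5: queue=[G,E,H,A,F] q_used=0 → run G
t=6: queue=[G,E,H,A,F] q_used=1 → run G
t=7: queue=[G,E,H,A,F] q_used=2 → run G
t=8: queue=[E,H,A,F,G] q_used=0 → run E
t=9: queue=[E,H,A,F,G] q_used=1 → run E
t=10: queue=[E,H,A,F,G] q_used=2 → run E
t=11: queue=[H,A,F,G,E] q_used=0 → run H
t=12: queue=[H,A,F,G,E] q_used=1 → run H
t=13: queue=[A,F,G,E] q_used=0 → run A
t=14: queue=[F,G,E] q_used=0 → run F
t=15: queue=[F,G,E] q_used=1 → run F
t=16: queue=[F,G,E] q_used=2 → run F
t=17: queue=[G,E,F] q_used=0 → run G
t=18: queue=[G,E,F] q_used=1 → run G
t=19: queue=[E,F] q_used=0 → run E
t=20: queue=[E,F] q_used=1 → run E
t=21: queue=[E,F] q_used=2 → run E
t=22: queue=[F,E] q_used=0 → run F
t=23: queue=[F,E] q_used=1 → run F
t=24: queue=[F,E] q_used=2 → run F
t=25: queue=[E,F] q_used=0 → run E
t=26: queue=[F] q_used=0 → run F
t=27: (idle)
t=28: (idle)
t=29: (idle)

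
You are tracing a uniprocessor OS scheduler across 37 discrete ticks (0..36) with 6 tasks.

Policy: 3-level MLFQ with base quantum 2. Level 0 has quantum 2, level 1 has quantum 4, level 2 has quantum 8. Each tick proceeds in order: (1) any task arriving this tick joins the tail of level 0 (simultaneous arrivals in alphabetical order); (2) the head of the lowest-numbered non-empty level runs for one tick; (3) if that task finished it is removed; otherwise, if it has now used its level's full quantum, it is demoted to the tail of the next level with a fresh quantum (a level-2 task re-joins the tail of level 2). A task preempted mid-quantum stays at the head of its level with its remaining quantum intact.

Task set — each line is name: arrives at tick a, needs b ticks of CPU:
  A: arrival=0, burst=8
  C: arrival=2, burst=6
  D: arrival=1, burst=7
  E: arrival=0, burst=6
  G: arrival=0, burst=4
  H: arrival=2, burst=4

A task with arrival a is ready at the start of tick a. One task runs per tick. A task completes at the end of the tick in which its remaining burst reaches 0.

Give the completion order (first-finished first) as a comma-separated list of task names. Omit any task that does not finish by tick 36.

t=0: L0/L1/L2 = AEG/-/- → run A
t=1: L0/L1/L2 = AEGD/-/- → run A
t=2: L0/L1/L2 = EGDCH/A/- → run E
t=3: L0/L1/L2 = EGDCH/A/- → run E
t=4: L0/L1/L2 = GDCH/AE/- → run G
t=5: L0/L1/L2 = GDCH/AE/- → run G
t=6: L0/L1/L2 = DCH/AEG/- → run D
t=7: L0/L1/L2 = DCH/AEG/- → run D
t=8: L0/L1/L2 = CH/AEGD/- → run C
t=9: L0/L1/L2 = CH/AEGD/- → run C
t=10: L0/L1/L2 = H/AEGDC/- → run H
t=11: L0/L1/L2 = H/AEGDC/- → run H
t=12: L0/L1/L2 = -/AEGDCH/- → run A
t=13: L0/L1/L2 = -/AEGDCH/- → run A
t=14: L0/L1/L2 = -/AEGDCH/- → run A
t=15: L0/L1/L2 = -/AEGDCH/- → run A
t=16: L0/L1/L2 = -/EGDCH/A → run E
t=17: L0/L1/L2 = -/EGDCH/A → run E
t=18: L0/L1/L2 = -/EGDCH/A → run E
t=19: L0/L1/L2 = -/EGDCH/A → run E
t=20: L0/L1/L2 = -/GDCH/A → run G
t=21: L0/L1/L2 = -/GDCH/A → run G
t=22: L0/L1/L2 = -/DCH/A → run D
t=23: L0/L1/L2 = -/DCH/A → run D
t=24: L0/L1/L2 = -/DCH/A → run D
t=25: L0/L1/L2 = -/DCH/A → run D
t=26: L0/L1/L2 = -/CH/AD → run C
t=27: L0/L1/L2 = -/CH/AD → run C
t=28: L0/L1/L2 = -/CH/AD → run C
t=29: L0/L1/L2 = -/CH/AD → run C
t=30: L0/L1/L2 = -/H/AD → run H
t=31: L0/L1/L2 = -/H/AD → run H
t=32: L0/L1/L2 = -/-/AD → run A
t=33: L0/L1/L2 = -/-/AD → run A
t=34: L0/L1/L2 = -/-/D → run D
t=35: (idle)
t=36: (idle)

completion order = E, G, C, H, A, D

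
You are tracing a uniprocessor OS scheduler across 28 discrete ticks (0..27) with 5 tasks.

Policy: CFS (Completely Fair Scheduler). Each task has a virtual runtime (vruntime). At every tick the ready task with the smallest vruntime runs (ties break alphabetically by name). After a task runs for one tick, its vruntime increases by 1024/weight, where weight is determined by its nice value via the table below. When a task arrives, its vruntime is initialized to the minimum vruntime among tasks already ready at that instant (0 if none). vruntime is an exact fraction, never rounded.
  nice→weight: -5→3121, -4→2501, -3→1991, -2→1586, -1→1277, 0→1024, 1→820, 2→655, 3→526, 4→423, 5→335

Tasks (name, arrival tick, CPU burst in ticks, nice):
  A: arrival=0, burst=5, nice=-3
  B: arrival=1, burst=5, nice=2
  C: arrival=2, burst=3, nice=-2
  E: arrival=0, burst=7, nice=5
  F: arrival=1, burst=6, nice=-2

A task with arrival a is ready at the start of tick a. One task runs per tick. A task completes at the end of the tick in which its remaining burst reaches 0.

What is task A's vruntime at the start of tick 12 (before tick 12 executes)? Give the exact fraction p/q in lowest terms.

vruntime(A, start of tick 12) = 4096/1991

t=0: vr[A=0 E=0] → run A
t=1: vr[A=1024/1991 B=0 E=0 F=0] → run B
t=2: vr[A=1024/1991 B=1024/655 C=0 E=0 F=0] → run C
t=3: vr[A=1024/1991 B=1024/655 C=512/793 E=0 F=0] → run E
t=4: vr[A=1024/1991 B=1024/655 C=512/793 E=1024/335 F=0] → run F
t=5: vr[A=1024/1991 B=1024/655 C=512/793 E=1024/335 F=512/793] → run A
t=6: vr[A=2048/1991 B=1024/655 C=512/793 E=1024/335 F=512/793] → run C
t=7: vr[A=2048/1991 B=1024/655 C=1024/793 E=1024/335 F=512/793] → run F
t=8: vr[A=2048/1991 B=1024/655 C=1024/793 E=1024/335 F=1024/793] → run A
t=9: vr[A=3072/1991 B=1024/655 C=1024/793 E=1024/335 F=1024/793] → run C
t=10: vr[A=3072/1991 B=1024/655 E=1024/335 F=1024/793] → run F
t=11: vr[A=3072/1991 B=1024/655 E=1024/335 F=1536/793] → run A
t=12: vr[A=4096/1991 B=1024/655 E=1024/335 F=1536/793] → run B
t=13: vr[A=4096/1991 B=2048/655 E=1024/335 F=1536/793] → run F
t=14: vr[A=4096/1991 B=2048/655 E=1024/335 F=2048/793] → run A
t=15: vr[B=2048/655 E=1024/335 F=2048/793] → run F
t=16: vr[B=2048/655 E=1024/335 F=2560/793] → run E
t=17: vr[B=2048/655 E=2048/335 F=2560/793] → run B
t=18: vr[B=3072/655 E=2048/335 F=2560/793] → run F
t=19: vr[B=3072/655 E=2048/335] → run B
t=20: vr[B=4096/655 E=2048/335] → run E
t=21: vr[B=4096/655 E=3072/335] → run B
t=22: vr[E=3072/335] → run E
t=23: vr[E=4096/335] → run E
t=24: vr[E=1024/67] → run E
t=25: vr[E=6144/335] → run E
t=26: (idle)
t=27: (idle)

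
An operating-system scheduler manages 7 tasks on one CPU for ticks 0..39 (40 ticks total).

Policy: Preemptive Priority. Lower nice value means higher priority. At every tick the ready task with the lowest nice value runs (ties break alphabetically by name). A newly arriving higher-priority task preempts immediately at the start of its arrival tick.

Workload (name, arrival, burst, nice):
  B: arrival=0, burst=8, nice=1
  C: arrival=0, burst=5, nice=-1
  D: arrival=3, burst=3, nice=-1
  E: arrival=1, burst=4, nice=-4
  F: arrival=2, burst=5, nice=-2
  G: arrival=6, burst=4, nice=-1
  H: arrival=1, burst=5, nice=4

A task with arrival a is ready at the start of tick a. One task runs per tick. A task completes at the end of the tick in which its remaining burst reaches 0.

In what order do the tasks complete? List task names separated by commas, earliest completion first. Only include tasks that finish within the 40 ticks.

completion order = E, F, C, D, G, B, H

t=0: ready={B,C} → run C
t=1: ready={B,C,E,H} → run E
t=2: ready={B,C,E,F,H} → run E
t=3: ready={B,C,D,E,F,H} → run E
t=4: ready={B,C,D,E,F,H} → run E
t=5: ready={B,C,D,F,H} → run F
t=6: ready={B,C,D,F,G,H} → run F
t=7: ready={B,C,D,F,G,H} → run F
t=8: ready={B,C,D,F,G,H} → run F
t=9: ready={B,C,D,F,G,H} → run F
t=10: ready={B,C,D,G,H} → run C
t=11: ready={B,C,D,G,H} → run C
t=12: ready={B,C,D,G,H} → run C
t=13: ready={B,C,D,G,H} → run C
t=14: ready={B,D,G,H} → run D
t=15: ready={B,D,G,H} → run D
t=16: ready={B,D,G,H} → run D
t=17: ready={B,G,H} → run G
t=18: ready={B,G,H} → run G
t=19: ready={B,G,H} → run G
t=20: ready={B,G,H} → run G
t=21: ready={B,H} → run B
t=22: ready={B,H} → run B
t=23: ready={B,H} → run B
t=24: ready={B,H} → run B
t=25: ready={B,H} → run B
t=26: ready={B,H} → run B
t=27: ready={B,H} → run B
t=28: ready={B,H} → run B
t=29: ready={H} → run H
t=30: ready={H} → run H
t=31: ready={H} → run H
t=32: ready={H} → run H
t=33: ready={H} → run H
t=34: (idle)
t=35: (idle)
t=36: (idle)
t=37: (idle)
t=38: (idle)
t=39: (idle)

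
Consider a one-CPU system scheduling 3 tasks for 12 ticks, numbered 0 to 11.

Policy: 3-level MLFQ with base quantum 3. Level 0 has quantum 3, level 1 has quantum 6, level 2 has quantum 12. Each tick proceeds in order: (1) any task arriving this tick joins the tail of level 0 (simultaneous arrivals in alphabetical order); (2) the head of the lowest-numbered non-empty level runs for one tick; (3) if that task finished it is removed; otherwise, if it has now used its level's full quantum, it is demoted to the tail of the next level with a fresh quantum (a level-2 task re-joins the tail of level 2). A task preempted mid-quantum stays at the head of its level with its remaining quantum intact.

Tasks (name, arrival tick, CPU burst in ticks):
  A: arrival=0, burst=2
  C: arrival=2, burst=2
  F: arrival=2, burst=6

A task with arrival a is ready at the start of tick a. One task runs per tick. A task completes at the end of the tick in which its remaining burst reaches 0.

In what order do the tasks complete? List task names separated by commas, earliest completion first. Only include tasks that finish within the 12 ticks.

t=0: L0/L1/L2 = A/-/- → run A
t=1: L0/L1/L2 = A/-/- → run A
t=2: L0/L1/L2 = CF/-/- → run C
t=3: L0/L1/L2 = CF/-/- → run C
t=4: L0/L1/L2 = F/-/- → run F
t=5: L0/L1/L2 = F/-/- → run F
t=6: L0/L1/L2 = F/-/- → run F
t=7: L0/L1/L2 = -/F/- → run F
t=8: L0/L1/L2 = -/F/- → run F
t=9: L0/L1/L2 = -/F/- → run F
t=10: (idle)
t=11: (idle)

completion order = A, C, F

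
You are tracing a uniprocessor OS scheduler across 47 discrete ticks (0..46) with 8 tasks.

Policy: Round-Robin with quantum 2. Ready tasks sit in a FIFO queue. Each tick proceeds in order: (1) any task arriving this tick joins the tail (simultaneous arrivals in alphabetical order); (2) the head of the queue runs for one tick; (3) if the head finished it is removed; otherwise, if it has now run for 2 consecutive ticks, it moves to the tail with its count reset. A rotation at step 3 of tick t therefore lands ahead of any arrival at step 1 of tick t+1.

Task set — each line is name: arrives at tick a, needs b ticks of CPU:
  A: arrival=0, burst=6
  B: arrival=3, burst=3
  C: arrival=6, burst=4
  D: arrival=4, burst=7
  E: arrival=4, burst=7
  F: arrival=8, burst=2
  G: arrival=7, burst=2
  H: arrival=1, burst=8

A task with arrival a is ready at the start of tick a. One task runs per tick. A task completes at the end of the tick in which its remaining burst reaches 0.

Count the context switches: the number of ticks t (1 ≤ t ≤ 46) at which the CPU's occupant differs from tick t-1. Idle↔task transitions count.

context switches = 21

t=0: queue=[A] q_used=0 → run A
t=1: queue=[A,H] q_used=1 → run A
t=2: queue=[H,A] q_used=0 → run H
t=3: queue=[H,A,B] q_used=1 → run H
t=4: queue=[A,B,H,D,E] q_used=0 → run A
t=5: queue=[A,B,H,D,E] q_used=1 → run A
t=6: queue=[B,H,D,E,A,C] q_used=0 → run B
t=7: queue=[B,H,D,E,A,C,G] q_used=1 → run B
t=8: queue=[H,D,E,A,C,G,B,F] q_used=0 → run H
t=9: queue=[H,D,E,A,C,G,B,F] q_used=1 → run H
t=10: queue=[D,E,A,C,G,B,F,H] q_used=0 → run D
t=11: queue=[D,E,A,C,G,B,F,H] q_used=1 → run D
t=12: queue=[E,A,C,G,B,F,H,D] q_used=0 → run E
t=13: queue=[E,A,C,G,B,F,H,D] q_used=1 → run E
t=14: queue=[A,C,G,B,F,H,D,E] q_used=0 → run A
t=15: queue=[A,C,G,B,F,H,D,E] q_used=1 → run A
t=16: queue=[C,G,B,F,H,D,E] q_used=0 → run C
t=17: queue=[C,G,B,F,H,D,E] q_used=1 → run C
t=18: queue=[G,B,F,H,D,E,C] q_used=0 → run G
t=19: queue=[G,B,F,H,D,E,C] q_used=1 → run G
t=20: queue=[B,F,H,D,E,C] q_used=0 → run B
t=21: queue=[F,H,D,E,C] q_used=0 → run F
t=22: queue=[F,H,D,E,C] q_used=1 → run F
t=23: queue=[H,D,E,C] q_used=0 → run H
t=24: queue=[H,D,E,C] q_used=1 → run H
t=25: queue=[D,E,C,H] q_used=0 → run D
t=26: queue=[D,E,C,H] q_used=1 → run D
t=27: queue=[E,C,H,D] q_used=0 → run E
t=28: queue=[E,C,H,D] q_used=1 → run E
t=29: queue=[C,H,D,E] q_used=0 → run C
t=30: queue=[C,H,D,E] q_used=1 → run C
t=31: queue=[H,D,E] q_used=0 → run H
t=32: queue=[H,D,E] q_used=1 → run H
t=33: queue=[D,E] q_used=0 → run D
t=34: queue=[D,E] q_used=1 → run D
t=35: queue=[E,D] q_used=0 → run E
t=36: queue=[E,D] q_used=1 → run E
t=37: queue=[D,E] q_used=0 → run D
t=38: queue=[E] q_used=0 → run E
t=39: (idle)
t=40: (idle)
t=41: (idle)
t=42: (idle)
t=43: (idle)
t=44: (idle)
t=45: (idle)
t=46: (idle)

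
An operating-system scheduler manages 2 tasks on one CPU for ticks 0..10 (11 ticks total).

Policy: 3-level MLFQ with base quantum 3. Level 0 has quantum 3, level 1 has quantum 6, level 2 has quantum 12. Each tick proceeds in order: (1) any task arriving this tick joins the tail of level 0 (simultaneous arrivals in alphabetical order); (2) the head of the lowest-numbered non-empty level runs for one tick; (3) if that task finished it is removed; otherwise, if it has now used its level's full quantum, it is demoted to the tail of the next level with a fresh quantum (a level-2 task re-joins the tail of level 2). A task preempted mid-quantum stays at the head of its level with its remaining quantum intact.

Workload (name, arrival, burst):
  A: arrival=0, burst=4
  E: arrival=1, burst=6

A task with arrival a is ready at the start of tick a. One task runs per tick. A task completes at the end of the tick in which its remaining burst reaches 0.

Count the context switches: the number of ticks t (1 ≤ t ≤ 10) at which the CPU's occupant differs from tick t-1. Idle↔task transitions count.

t=0: L0/L1/L2 = A/-/- → run A
t=1: L0/L1/L2 = AE/-/- → run A
t=2: L0/L1/L2 = AE/-/- → run A
t=3: L0/L1/L2 = E/A/- → run E
t=4: L0/L1/L2 = E/A/- → run E
t=5: L0/L1/L2 = E/A/- → run E
t=6: L0/L1/L2 = -/AE/- → run A
t=7: L0/L1/L2 = -/E/- → run E
t=8: L0/L1/L2 = -/E/- → run E
t=9: L0/L1/L2 = -/E/- → run E
t=10: (idle)

context switches = 4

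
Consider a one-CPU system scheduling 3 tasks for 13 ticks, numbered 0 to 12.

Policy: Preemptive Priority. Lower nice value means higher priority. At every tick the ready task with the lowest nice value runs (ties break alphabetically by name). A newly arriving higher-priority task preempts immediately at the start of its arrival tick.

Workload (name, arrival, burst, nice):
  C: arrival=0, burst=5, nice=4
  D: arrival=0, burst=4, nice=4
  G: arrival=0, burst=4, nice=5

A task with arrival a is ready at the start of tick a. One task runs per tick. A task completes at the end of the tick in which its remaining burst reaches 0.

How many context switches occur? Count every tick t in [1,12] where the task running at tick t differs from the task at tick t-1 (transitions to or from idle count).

t=0: ready={C,D,G} → run C
t=1: ready={C,D,G} → run C
t=2: ready={C,D,G} → run C
t=3: ready={C,D,G} → run C
t=4: ready={C,D,G} → run C
t=5: ready={D,G} → run D
t=6: ready={D,G} → run D
t=7: ready={D,G} → run D
t=8: ready={D,G} → run D
t=9: ready={G} → run G
t=10: ready={G} → run G
t=11: ready={G} → run G
t=12: ready={G} → run G

context switches = 2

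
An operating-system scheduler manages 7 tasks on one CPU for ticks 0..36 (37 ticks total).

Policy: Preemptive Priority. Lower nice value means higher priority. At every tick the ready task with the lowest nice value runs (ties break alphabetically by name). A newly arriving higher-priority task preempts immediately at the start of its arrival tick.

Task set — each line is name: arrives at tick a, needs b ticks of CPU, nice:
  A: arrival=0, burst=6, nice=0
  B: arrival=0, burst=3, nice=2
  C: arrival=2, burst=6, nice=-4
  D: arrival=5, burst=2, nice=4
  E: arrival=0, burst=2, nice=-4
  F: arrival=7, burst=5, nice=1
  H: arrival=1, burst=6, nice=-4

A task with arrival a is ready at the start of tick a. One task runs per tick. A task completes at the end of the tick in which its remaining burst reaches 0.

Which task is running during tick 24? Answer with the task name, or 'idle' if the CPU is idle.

running at tick 24 = F

t=0: ready={A,B,E} → run E
t=1: ready={A,B,E,H} → run E
t=2: ready={A,B,C,H} → run C
t=3: ready={A,B,C,H} → run C
t=4: ready={A,B,C,H} → run C
t=5: ready={A,B,C,D,H} → run C
t=6: ready={A,B,C,D,H} → run C
t=7: ready={A,B,C,D,F,H} → run C
t=8: ready={A,B,D,F,H} → run H
t=9: ready={A,B,D,F,H} → run H
t=10: ready={A,B,D,F,H} → run H
t=11: ready={A,B,D,F,H} → run H
t=12: ready={A,B,D,F,H} → run H
t=13: ready={A,B,D,F,H} → run H
t=14: ready={A,B,D,F} → run A
t=15: ready={A,B,D,F} → run A
t=16: ready={A,B,D,F} → run A
t=17: ready={A,B,D,F} → run A
t=18: ready={A,B,D,F} → run A
t=19: ready={A,B,D,F} → run A
t=20: ready={B,D,F} → run F
t=21: ready={B,D,F} → run F
t=22: ready={B,D,F} → run F
t=23: ready={B,D,F} → run F
t=24: ready={B,D,F} → run F
t=25: ready={B,D} → run B
t=26: ready={B,D} → run B
t=27: ready={B,D} → run B
t=28: ready={D} → run D
t=29: ready={D} → run D
t=30: (idle)
t=31: (idle)
t=32: (idle)
t=33: (idle)
t=34: (idle)
t=35: (idle)
t=36: (idle)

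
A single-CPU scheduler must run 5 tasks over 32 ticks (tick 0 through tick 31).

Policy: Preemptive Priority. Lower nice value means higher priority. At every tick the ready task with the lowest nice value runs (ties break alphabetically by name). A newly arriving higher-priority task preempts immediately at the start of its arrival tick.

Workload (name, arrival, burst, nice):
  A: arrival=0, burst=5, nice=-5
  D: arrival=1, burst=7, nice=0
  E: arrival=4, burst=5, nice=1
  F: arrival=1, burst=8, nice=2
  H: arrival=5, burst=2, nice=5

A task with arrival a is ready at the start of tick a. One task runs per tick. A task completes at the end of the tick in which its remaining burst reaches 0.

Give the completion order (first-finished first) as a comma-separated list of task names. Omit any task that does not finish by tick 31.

t=0: ready={A} → run A
t=1: ready={A,D,F} → run A
t=2: ready={A,D,F} → run A
t=3: ready={A,D,F} → run A
t=4: ready={A,D,E,F} → run A
t=5: ready={D,E,F,H} → run D
t=6: ready={D,E,F,H} → run D
t=7: ready={D,E,F,H} → run D
t=8: ready={D,E,F,H} → run D
t=9: ready={D,E,F,H} → run D
t=10: ready={D,E,F,H} → run D
t=11: ready={D,E,F,H} → run D
t=12: ready={E,F,H} → run E
t=13: ready={E,F,H} → run E
t=14: ready={E,F,H} → run E
t=15: ready={E,F,H} → run E
t=16: ready={E,F,H} → run E
t=17: ready={F,H} → run F
t=18: ready={F,H} → run F
t=19: ready={F,H} → run F
t=20: ready={F,H} → run F
t=21: ready={F,H} → run F
t=22: ready={F,H} → run F
t=23: ready={F,H} → run F
t=24: ready={F,H} → run F
t=25: ready={H} → run H
t=26: ready={H} → run H
t=27: (idle)
t=28: (idle)
t=29: (idle)
t=30: (idle)
t=31: (idle)

completion order = A, D, E, F, H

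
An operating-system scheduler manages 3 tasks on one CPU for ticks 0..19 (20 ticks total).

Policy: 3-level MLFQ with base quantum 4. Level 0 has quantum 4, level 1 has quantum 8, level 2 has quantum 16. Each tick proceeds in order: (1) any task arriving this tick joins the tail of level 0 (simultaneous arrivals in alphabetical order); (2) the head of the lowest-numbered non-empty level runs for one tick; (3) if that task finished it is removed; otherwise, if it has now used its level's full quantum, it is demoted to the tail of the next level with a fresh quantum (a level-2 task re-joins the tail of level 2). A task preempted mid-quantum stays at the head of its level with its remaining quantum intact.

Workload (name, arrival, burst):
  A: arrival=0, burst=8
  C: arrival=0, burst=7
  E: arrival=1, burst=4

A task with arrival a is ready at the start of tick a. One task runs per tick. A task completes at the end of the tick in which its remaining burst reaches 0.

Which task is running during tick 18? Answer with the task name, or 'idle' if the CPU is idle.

running at tick 18 = C

t=0: L0/L1/L2 = AC/-/- → run A
t=1: L0/L1/L2 = ACE/-/- → run A
t=2: L0/L1/L2 = ACE/-/- → run A
t=3: L0/L1/L2 = ACE/-/- → run A
t=4: L0/L1/L2 = CE/A/- → run C
t=5: L0/L1/L2 = CE/A/- → run C
t=6: L0/L1/L2 = CE/A/- → run C
t=7: L0/L1/L2 = CE/A/- → run C
t=8: L0/L1/L2 = E/AC/- → run E
t=9: L0/L1/L2 = E/AC/- → run E
t=10: L0/L1/L2 = E/AC/- → run E
t=11: L0/L1/L2 = E/AC/- → run E
t=12: L0/L1/L2 = -/AC/- → run A
t=13: L0/L1/L2 = -/AC/- → run A
t=14: L0/L1/L2 = -/AC/- → run A
t=15: L0/L1/L2 = -/AC/- → run A
t=16: L0/L1/L2 = -/C/- → run C
t=17: L0/L1/L2 = -/C/- → run C
t=18: L0/L1/L2 = -/C/- → run C
t=19: (idle)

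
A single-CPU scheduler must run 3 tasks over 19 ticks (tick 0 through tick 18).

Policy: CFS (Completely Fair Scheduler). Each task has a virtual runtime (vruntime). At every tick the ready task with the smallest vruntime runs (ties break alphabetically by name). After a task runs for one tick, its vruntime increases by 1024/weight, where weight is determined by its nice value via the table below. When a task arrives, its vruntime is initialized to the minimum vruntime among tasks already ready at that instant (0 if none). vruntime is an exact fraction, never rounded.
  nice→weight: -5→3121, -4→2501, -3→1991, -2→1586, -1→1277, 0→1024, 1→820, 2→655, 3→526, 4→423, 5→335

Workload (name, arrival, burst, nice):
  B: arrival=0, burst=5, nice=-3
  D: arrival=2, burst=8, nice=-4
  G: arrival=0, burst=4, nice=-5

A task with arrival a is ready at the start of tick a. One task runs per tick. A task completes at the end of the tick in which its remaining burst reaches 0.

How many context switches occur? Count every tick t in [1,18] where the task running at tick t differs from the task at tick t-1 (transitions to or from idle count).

t=0: vr[B=0 G=0] → run B
t=1: vr[B=1024/1991 G=0] → run G
t=2: vr[B=1024/1991 D=1024/3121 G=1024/3121] → run D
t=3: vr[B=1024/1991 D=5756928/7805621 G=1024/3121] → run G
t=4: vr[B=1024/1991 D=5756928/7805621 G=2048/3121] → run B
t=5: vr[B=2048/1991 D=5756928/7805621 G=2048/3121] → run G
t=6: vr[B=2048/1991 D=5756928/7805621 G=3072/3121] → run D
t=7: vr[B=2048/1991 D=8952832/7805621 G=3072/3121] → run G
t=8: vr[B=2048/1991 D=8952832/7805621] → run B
t=9: vr[B=3072/1991 D=8952832/7805621] → run D
t=10: vr[B=3072/1991 D=12148736/7805621] → run B
t=11: vr[B=4096/1991 D=12148736/7805621] → run D
t=12: vr[B=4096/1991 D=15344640/7805621] → run D
t=13: vr[B=4096/1991 D=18540544/7805621] → run B
t=14: vr[D=18540544/7805621] → run D
t=15: vr[D=21736448/7805621] → run D
t=16: vr[D=24932352/7805621] → run D
t=17: (idle)
t=18: (idle)

context switches = 14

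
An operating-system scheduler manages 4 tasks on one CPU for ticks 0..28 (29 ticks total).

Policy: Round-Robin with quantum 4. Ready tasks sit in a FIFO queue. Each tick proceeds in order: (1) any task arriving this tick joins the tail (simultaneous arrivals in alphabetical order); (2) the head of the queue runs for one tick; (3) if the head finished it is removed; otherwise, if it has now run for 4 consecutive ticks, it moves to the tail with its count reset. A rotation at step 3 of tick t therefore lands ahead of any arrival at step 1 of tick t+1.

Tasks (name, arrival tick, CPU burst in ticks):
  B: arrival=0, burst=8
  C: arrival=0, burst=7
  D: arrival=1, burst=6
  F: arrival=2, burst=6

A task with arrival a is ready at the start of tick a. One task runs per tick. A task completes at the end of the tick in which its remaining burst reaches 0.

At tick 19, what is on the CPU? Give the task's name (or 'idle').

running at tick 19 = B

t=0: queue=[B,C] q_used=0 → run B
t=1: queue=[B,C,D] q_used=1 → run B
t=2: queue=[B,C,D,F] q_used=2 → run B
t=3: queue=[B,C,D,F] q_used=3 → run B
t=4: queue=[C,D,F,B] q_used=0 → run C
t=5: queue=[C,D,F,B] q_used=1 → run C
t=6: queue=[C,D,F,B] q_used=2 → run C
t=7: queue=[C,D,F,B] q_used=3 → run C
t=8: queue=[D,F,B,C] q_used=0 → run D
t=9: queue=[D,F,B,C] q_used=1 → run D
t=10: queue=[D,F,B,C] q_used=2 → run D
t=11: queue=[D,F,B,C] q_used=3 → run D
t=12: queue=[F,B,C,D] q_used=0 → run F
t=13: queue=[F,B,C,D] q_used=1 → run F
t=14: queue=[F,B,C,D] q_used=2 → run F
t=15: queue=[F,B,C,D] q_used=3 → run F
t=16: queue=[B,C,D,F] q_used=0 → run B
t=17: queue=[B,C,D,F] q_used=1 → run B
t=18: queue=[B,C,D,F] q_used=2 → run B
t=19: queue=[B,C,D,F] q_used=3 → run B
t=20: queue=[C,D,F] q_used=0 → run C
t=21: queue=[C,D,F] q_used=1 → run C
t=22: queue=[C,D,F] q_used=2 → run C
t=23: queue=[D,F] q_used=0 → run D
t=24: queue=[D,F] q_used=1 → run D
t=25: queue=[F] q_used=0 → run F
t=26: queue=[F] q_used=1 → run F
t=27: (idle)
t=28: (idle)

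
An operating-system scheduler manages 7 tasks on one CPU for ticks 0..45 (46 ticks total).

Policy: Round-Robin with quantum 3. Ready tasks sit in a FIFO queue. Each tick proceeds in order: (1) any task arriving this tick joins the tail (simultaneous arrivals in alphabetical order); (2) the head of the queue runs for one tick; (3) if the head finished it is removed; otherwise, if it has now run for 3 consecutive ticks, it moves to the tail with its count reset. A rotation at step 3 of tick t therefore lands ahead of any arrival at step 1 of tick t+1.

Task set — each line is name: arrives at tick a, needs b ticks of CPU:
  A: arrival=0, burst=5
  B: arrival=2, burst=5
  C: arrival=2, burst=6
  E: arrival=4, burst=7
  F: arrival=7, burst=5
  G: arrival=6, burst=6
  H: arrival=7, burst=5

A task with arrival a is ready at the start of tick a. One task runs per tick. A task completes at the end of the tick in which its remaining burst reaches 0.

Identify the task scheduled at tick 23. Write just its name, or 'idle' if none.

running at tick 23 = H

t=0: queue=[A] q_used=0 → run A
t=1: queue=[A] q_used=1 → run A
t=2: queue=[A,B,C] q_used=2 → run A
t=3: queue=[B,C,A] q_used=0 → run B
t=4: queue=[B,C,A,E] q_used=1 → run B
t=5: queue=[B,C,A,E] q_used=2 → run B
t=6: queue=[C,A,E,B,G] q_used=0 → run C
t=7: queue=[C,A,E,B,G,F,H] q_used=1 → run C
t=8: queue=[C,A,E,B,G,F,H] q_used=2 → run C
t=9: queue=[A,E,B,G,F,H,C] q_used=0 → run A
t=10: queue=[A,E,B,G,F,H,C] q_used=1 → run A
t=11: queue=[E,B,G,F,H,C] q_used=0 → run E
t=12: queue=[E,B,G,F,H,C] q_used=1 → run E
t=13: queue=[E,B,G,F,H,C] q_used=2 → run E
t=14: queue=[B,G,F,H,C,E] q_used=0 → run B
t=15: queue=[B,G,F,H,C,E] q_used=1 → run B
t=16: queue=[G,F,H,C,E] q_used=0 → run G
t=17: queue=[G,F,H,C,E] q_used=1 → run G
t=18: queue=[G,F,H,C,E] q_used=2 → run G
t=19: queue=[F,H,C,E,G] q_used=0 → run F
t=20: queue=[F,H,C,E,G] q_used=1 → run F
t=21: queue=[F,H,C,E,G] q_used=2 → run F
t=22: queue=[H,C,E,G,F] q_used=0 → run H
t=23: queue=[H,C,E,G,F] q_used=1 → run H
t=24: queue=[H,C,E,G,F] q_used=2 → run H
t=25: queue=[C,E,G,F,H] q_used=0 → run C
t=26: queue=[C,E,G,F,H] q_used=1 → run C
t=27: queue=[C,E,G,F,H] q_used=2 → run C
t=28: queue=[E,G,F,H] q_used=0 → run E
t=29: queue=[E,G,F,H] q_used=1 → run E
t=30: queue=[E,G,F,H] q_used=2 → run E
t=31: queue=[G,F,H,E] q_used=0 → run G
t=32: queue=[G,F,H,E] q_used=1 → run G
t=33: queue=[G,F,H,E] q_used=2 → run G
t=34: queue=[F,H,E] q_used=0 → run F
t=35: queue=[F,H,E] q_used=1 → run F
t=36: queue=[H,E] q_used=0 → run H
t=37: queue=[H,E] q_used=1 → run H
t=38: queue=[E] q_used=0 → run E
t=39: (idle)
t=40: (idle)
t=41: (idle)
t=42: (idle)
t=43: (idle)
t=44: (idle)
t=45: (idle)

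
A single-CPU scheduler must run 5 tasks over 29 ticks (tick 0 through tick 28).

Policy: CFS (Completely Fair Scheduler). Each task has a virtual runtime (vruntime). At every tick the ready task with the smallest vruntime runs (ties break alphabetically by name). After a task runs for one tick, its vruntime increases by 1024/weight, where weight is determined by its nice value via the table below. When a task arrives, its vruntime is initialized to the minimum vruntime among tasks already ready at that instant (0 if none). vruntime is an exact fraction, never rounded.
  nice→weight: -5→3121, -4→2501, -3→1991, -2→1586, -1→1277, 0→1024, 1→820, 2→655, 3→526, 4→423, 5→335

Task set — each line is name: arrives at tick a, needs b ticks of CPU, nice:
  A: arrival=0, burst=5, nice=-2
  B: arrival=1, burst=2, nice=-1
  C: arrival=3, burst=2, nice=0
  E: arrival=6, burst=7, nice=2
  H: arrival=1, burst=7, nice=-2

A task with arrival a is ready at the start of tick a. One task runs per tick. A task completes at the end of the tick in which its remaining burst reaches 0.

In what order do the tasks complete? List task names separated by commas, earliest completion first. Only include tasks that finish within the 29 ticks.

t=0: vr[A=0] → run A
t=1: vr[A=512/793 B=512/793 H=512/793] → run A
t=2: vr[A=1024/793 B=512/793 H=512/793] → run B
t=3: vr[A=1024/793 B=1465856/1012661 C=512/793 H=512/793] → run C
t=4: vr[A=1024/793 B=1465856/1012661 C=1305/793 H=512/793] → run H
t=5: vr[A=1024/793 B=1465856/1012661 C=1305/793 H=1024/793] → run A
t=6: vr[A=1536/793 B=1465856/1012661 C=1305/793 E=1024/793 H=1024/793] → run E
t=7: vr[A=1536/793 B=1465856/1012661 C=1305/793 E=1482752/519415 H=1024/793] → run H
t=8: vr[A=1536/793 B=1465856/1012661 C=1305/793 E=1482752/519415 H=1536/793] → run B
t=9: vr[A=1536/793 C=1305/793 E=1482752/519415 H=1536/793] → run C
t=10: vr[A=1536/793 E=1482752/519415 H=1536/793] → run A
t=11: vr[A=2048/793 E=1482752/519415 H=1536/793] → run H
t=12: vr[A=2048/793 E=1482752/519415 H=2048/793] → run A
t=13: vr[E=1482752/519415 H=2048/793] → run H
t=14: vr[E=1482752/519415 H=2560/793] → run E
t=15: vr[E=2294784/519415 H=2560/793] → run H
t=16: vr[E=2294784/519415 H=3072/793] → run H
t=17: vr[E=2294784/519415 H=3584/793] → run E
t=18: vr[E=3106816/519415 H=3584/793] → run H
t=19: vr[E=3106816/519415] → run E
t=20: vr[E=3918848/519415] → run E
t=21: vr[E=946176/103883] → run E
t=22: vr[E=5542912/519415] → run E
t=23: (idle)
t=24: (idle)
t=25: (idle)
t=26: (idle)
t=27: (idle)
t=28: (idle)

completion order = B, C, A, H, E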